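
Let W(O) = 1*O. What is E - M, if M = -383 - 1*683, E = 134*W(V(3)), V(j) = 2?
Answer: 1334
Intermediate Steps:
W(O) = O
E = 268 (E = 134*2 = 268)
M = -1066 (M = -383 - 683 = -1066)
E - M = 268 - 1*(-1066) = 268 + 1066 = 1334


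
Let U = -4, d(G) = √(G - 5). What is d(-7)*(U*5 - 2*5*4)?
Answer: -120*I*√3 ≈ -207.85*I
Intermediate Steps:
d(G) = √(-5 + G)
d(-7)*(U*5 - 2*5*4) = √(-5 - 7)*(-4*5 - 2*5*4) = √(-12)*(-20 - 10*4) = (2*I*√3)*(-20 - 40) = (2*I*√3)*(-60) = -120*I*√3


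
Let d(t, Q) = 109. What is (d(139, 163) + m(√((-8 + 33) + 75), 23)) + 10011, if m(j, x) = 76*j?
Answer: 10880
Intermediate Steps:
(d(139, 163) + m(√((-8 + 33) + 75), 23)) + 10011 = (109 + 76*√((-8 + 33) + 75)) + 10011 = (109 + 76*√(25 + 75)) + 10011 = (109 + 76*√100) + 10011 = (109 + 76*10) + 10011 = (109 + 760) + 10011 = 869 + 10011 = 10880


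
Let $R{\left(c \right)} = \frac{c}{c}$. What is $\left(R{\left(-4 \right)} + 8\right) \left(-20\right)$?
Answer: $-180$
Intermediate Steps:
$R{\left(c \right)} = 1$
$\left(R{\left(-4 \right)} + 8\right) \left(-20\right) = \left(1 + 8\right) \left(-20\right) = 9 \left(-20\right) = -180$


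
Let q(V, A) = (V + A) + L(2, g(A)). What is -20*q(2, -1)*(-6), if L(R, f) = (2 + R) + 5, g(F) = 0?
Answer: 1200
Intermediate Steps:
L(R, f) = 7 + R
q(V, A) = 9 + A + V (q(V, A) = (V + A) + (7 + 2) = (A + V) + 9 = 9 + A + V)
-20*q(2, -1)*(-6) = -20*(9 - 1 + 2)*(-6) = -20*10*(-6) = -200*(-6) = 1200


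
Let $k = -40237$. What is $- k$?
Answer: $40237$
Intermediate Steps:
$- k = \left(-1\right) \left(-40237\right) = 40237$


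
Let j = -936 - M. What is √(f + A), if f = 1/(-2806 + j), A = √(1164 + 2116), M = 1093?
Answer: √(-4835 + 93508900*√205)/4835 ≈ 7.5678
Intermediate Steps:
A = 4*√205 (A = √3280 = 4*√205 ≈ 57.271)
j = -2029 (j = -936 - 1*1093 = -936 - 1093 = -2029)
f = -1/4835 (f = 1/(-2806 - 2029) = 1/(-4835) = -1/4835 ≈ -0.00020683)
√(f + A) = √(-1/4835 + 4*√205)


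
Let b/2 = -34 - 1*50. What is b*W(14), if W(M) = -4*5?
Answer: 3360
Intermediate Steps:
W(M) = -20
b = -168 (b = 2*(-34 - 1*50) = 2*(-34 - 50) = 2*(-84) = -168)
b*W(14) = -168*(-20) = 3360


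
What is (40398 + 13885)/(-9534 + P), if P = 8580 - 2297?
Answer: -54283/3251 ≈ -16.697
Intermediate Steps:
P = 6283
(40398 + 13885)/(-9534 + P) = (40398 + 13885)/(-9534 + 6283) = 54283/(-3251) = 54283*(-1/3251) = -54283/3251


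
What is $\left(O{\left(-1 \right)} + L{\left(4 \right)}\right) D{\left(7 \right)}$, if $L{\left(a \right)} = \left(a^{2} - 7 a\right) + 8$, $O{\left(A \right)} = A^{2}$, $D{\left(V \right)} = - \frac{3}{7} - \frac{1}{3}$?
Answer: $\frac{16}{7} \approx 2.2857$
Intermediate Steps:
$D{\left(V \right)} = - \frac{16}{21}$ ($D{\left(V \right)} = \left(-3\right) \frac{1}{7} - \frac{1}{3} = - \frac{3}{7} - \frac{1}{3} = - \frac{16}{21}$)
$L{\left(a \right)} = 8 + a^{2} - 7 a$
$\left(O{\left(-1 \right)} + L{\left(4 \right)}\right) D{\left(7 \right)} = \left(\left(-1\right)^{2} + \left(8 + 4^{2} - 28\right)\right) \left(- \frac{16}{21}\right) = \left(1 + \left(8 + 16 - 28\right)\right) \left(- \frac{16}{21}\right) = \left(1 - 4\right) \left(- \frac{16}{21}\right) = \left(-3\right) \left(- \frac{16}{21}\right) = \frac{16}{7}$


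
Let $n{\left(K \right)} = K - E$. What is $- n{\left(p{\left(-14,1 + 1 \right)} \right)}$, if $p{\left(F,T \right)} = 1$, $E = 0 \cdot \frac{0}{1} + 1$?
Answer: $0$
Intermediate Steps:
$E = 1$ ($E = 0 \cdot 0 \cdot 1 + 1 = 0 \cdot 0 + 1 = 0 + 1 = 1$)
$n{\left(K \right)} = -1 + K$ ($n{\left(K \right)} = K - 1 = -1 + K$)
$- n{\left(p{\left(-14,1 + 1 \right)} \right)} = - (-1 + 1) = \left(-1\right) 0 = 0$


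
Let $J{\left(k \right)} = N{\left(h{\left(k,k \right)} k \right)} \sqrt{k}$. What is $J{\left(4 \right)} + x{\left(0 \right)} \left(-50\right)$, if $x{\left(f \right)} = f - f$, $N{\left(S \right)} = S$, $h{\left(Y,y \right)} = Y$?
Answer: $32$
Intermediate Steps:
$x{\left(f \right)} = 0$
$J{\left(k \right)} = k^{\frac{5}{2}}$ ($J{\left(k \right)} = k k \sqrt{k} = k^{2} \sqrt{k} = k^{\frac{5}{2}}$)
$J{\left(4 \right)} + x{\left(0 \right)} \left(-50\right) = 4^{\frac{5}{2}} + 0 \left(-50\right) = 32 + 0 = 32$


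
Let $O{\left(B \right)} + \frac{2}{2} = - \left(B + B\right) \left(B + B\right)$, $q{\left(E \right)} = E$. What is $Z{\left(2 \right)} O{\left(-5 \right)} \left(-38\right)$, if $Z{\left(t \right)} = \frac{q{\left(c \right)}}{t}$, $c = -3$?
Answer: $-5757$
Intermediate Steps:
$Z{\left(t \right)} = - \frac{3}{t}$
$O{\left(B \right)} = -1 - 4 B^{2}$ ($O{\left(B \right)} = -1 - \left(B + B\right) \left(B + B\right) = -1 - 2 B 2 B = -1 - 4 B^{2}$)
$Z{\left(2 \right)} O{\left(-5 \right)} \left(-38\right) = - \frac{3}{2} \left(-1 - 4 \left(-5\right)^{2}\right) \left(-38\right) = \left(-3\right) \frac{1}{2} \left(-1 - 100\right) \left(-38\right) = - \frac{3 \left(-1 - 100\right)}{2} \left(-38\right) = \left(- \frac{3}{2}\right) \left(-101\right) \left(-38\right) = \frac{303}{2} \left(-38\right) = -5757$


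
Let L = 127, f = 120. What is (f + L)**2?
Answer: 61009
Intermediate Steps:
(f + L)**2 = (120 + 127)**2 = 247**2 = 61009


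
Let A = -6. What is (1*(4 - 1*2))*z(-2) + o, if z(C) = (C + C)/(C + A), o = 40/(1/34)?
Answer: 1361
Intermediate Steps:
o = 1360 (o = 40/(1/34) = 40*34 = 1360)
z(C) = 2*C/(-6 + C) (z(C) = (C + C)/(C - 6) = (2*C)/(-6 + C) = 2*C/(-6 + C))
(1*(4 - 1*2))*z(-2) + o = (1*(4 - 1*2))*(2*(-2)/(-6 - 2)) + 1360 = (1*(4 - 2))*(2*(-2)/(-8)) + 1360 = (1*2)*(2*(-2)*(-⅛)) + 1360 = 2*(½) + 1360 = 1 + 1360 = 1361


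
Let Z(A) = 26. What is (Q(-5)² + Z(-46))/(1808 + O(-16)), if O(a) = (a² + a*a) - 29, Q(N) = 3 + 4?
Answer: 75/2291 ≈ 0.032737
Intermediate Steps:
Q(N) = 7
O(a) = -29 + 2*a² (O(a) = (a² + a²) - 29 = 2*a² - 29 = -29 + 2*a²)
(Q(-5)² + Z(-46))/(1808 + O(-16)) = (7² + 26)/(1808 + (-29 + 2*(-16)²)) = (49 + 26)/(1808 + (-29 + 2*256)) = 75/(1808 + (-29 + 512)) = 75/(1808 + 483) = 75/2291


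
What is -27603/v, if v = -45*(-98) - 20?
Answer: -27603/4390 ≈ -6.2877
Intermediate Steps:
v = 4390 (v = 4410 - 20 = 4390)
-27603/v = -27603/4390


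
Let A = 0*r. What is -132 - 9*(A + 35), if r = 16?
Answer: -447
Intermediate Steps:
A = 0 (A = 0*16 = 0)
-132 - 9*(A + 35) = -132 - 9*(0 + 35) = -132 - 9*35 = -132 - 315 = -447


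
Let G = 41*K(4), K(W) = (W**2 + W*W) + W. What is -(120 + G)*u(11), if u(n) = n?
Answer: -17556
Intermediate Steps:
K(W) = W + 2*W**2 (K(W) = (W**2 + W**2) + W = 2*W**2 + W = W + 2*W**2)
G = 1476 (G = 41*(4*(1 + 2*4)) = 41*(4*(1 + 8)) = 41*(4*9) = 41*36 = 1476)
-(120 + G)*u(11) = -(120 + 1476)*11 = -1596*11 = -1*17556 = -17556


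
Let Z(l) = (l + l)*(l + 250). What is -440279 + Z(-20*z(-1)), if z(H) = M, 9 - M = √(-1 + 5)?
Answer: -471079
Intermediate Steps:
M = 7 (M = 9 - √(-1 + 5) = 9 - √4 = 9 - 1*2 = 9 - 2 = 7)
z(H) = 7
Z(l) = 2*l*(250 + l) (Z(l) = (2*l)*(250 + l) = 2*l*(250 + l))
-440279 + Z(-20*z(-1)) = -440279 + 2*(-20*7)*(250 - 20*7) = -440279 + 2*(-140)*(250 - 140) = -440279 + 2*(-140)*110 = -440279 - 30800 = -471079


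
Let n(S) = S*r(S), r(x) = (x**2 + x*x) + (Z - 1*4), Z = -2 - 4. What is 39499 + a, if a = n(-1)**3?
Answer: 40011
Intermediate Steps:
Z = -6
r(x) = -10 + 2*x**2 (r(x) = (x**2 + x*x) + (-6 - 1*4) = (x**2 + x**2) + (-6 - 4) = 2*x**2 - 10 = -10 + 2*x**2)
n(S) = S*(-10 + 2*S**2)
a = 512 (a = (2*(-1)*(-5 + (-1)**2))**3 = (2*(-1)*(-5 + 1))**3 = (2*(-1)*(-4))**3 = 8**3 = 512)
39499 + a = 39499 + 512 = 40011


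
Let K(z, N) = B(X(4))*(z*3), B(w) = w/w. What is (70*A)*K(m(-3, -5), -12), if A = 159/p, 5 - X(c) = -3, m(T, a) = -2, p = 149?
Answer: -66780/149 ≈ -448.19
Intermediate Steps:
X(c) = 8 (X(c) = 5 - 1*(-3) = 5 + 3 = 8)
B(w) = 1
A = 159/149 ≈ 1.0671
K(z, N) = 3*z (K(z, N) = 1*(z*3) = 1*(3*z) = 3*z)
(70*A)*K(m(-3, -5), -12) = (70*(159/149))*(3*(-2)) = (11130/149)*(-6) = -66780/149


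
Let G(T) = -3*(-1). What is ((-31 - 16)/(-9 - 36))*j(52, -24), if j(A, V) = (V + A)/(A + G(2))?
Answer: 1316/2475 ≈ 0.53172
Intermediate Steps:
G(T) = 3
j(A, V) = (A + V)/(3 + A) (j(A, V) = (V + A)/(A + 3) = (A + V)/(3 + A))
((-31 - 16)/(-9 - 36))*j(52, -24) = ((-31 - 16)/(-9 - 36))*((52 - 24)/(3 + 52)) = (-47/(-45))*(28/55) = (-47*(-1/45))*((1/55)*28) = (47/45)*(28/55) = 1316/2475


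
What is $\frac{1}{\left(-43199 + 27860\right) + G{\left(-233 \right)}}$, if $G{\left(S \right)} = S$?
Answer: $- \frac{1}{15572} \approx -6.4218 \cdot 10^{-5}$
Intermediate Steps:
$\frac{1}{\left(-43199 + 27860\right) + G{\left(-233 \right)}} = \frac{1}{\left(-43199 + 27860\right) - 233} = \frac{1}{-15339 - 233} = \frac{1}{-15572} = - \frac{1}{15572}$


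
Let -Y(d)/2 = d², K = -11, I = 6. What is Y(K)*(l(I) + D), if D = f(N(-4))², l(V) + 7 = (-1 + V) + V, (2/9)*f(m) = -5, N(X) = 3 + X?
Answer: -246961/2 ≈ -1.2348e+5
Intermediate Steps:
f(m) = -45/2 (f(m) = (9/2)*(-5) = -45/2)
l(V) = -8 + 2*V (l(V) = -7 + ((-1 + V) + V) = -7 + (-1 + 2*V) = -8 + 2*V)
D = 2025/4 (D = (-45/2)² = 2025/4 ≈ 506.25)
Y(d) = -2*d²
Y(K)*(l(I) + D) = (-2*(-11)²)*((-8 + 2*6) + 2025/4) = (-2*121)*((-8 + 12) + 2025/4) = -242*(4 + 2025/4) = -242*2041/4 = -246961/2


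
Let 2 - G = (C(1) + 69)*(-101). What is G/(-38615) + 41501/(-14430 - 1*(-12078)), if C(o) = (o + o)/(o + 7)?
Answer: -323803259/18164496 ≈ -17.826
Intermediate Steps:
C(o) = 2*o/(7 + o) (C(o) = (2*o)/(7 + o) = 2*o/(7 + o))
G = 27985/4 (G = 2 - (2*1/(7 + 1) + 69)*(-101) = 2 - (2*1/8 + 69)*(-101) = 2 - (2*1*(1/8) + 69)*(-101) = 2 - (1/4 + 69)*(-101) = 2 - 277*(-101)/4 = 2 - 1*(-27977/4) = 2 + 27977/4 = 27985/4 ≈ 6996.3)
G/(-38615) + 41501/(-14430 - 1*(-12078)) = (27985/4)/(-38615) + 41501/(-14430 - 1*(-12078)) = (27985/4)*(-1/38615) + 41501/(-14430 + 12078) = -5597/30892 + 41501/(-2352) = -5597/30892 + 41501*(-1/2352) = -5597/30892 - 41501/2352 = -323803259/18164496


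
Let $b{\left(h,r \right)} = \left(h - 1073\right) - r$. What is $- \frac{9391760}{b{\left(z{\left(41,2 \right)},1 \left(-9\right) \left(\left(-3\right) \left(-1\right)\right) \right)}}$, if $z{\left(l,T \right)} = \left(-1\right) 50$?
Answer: $\frac{1173970}{137} \approx 8569.1$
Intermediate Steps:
$z{\left(l,T \right)} = -50$
$b{\left(h,r \right)} = -1073 + h - r$ ($b{\left(h,r \right)} = \left(h - 1073\right) - r = \left(-1073 + h\right) - r = -1073 + h - r$)
$- \frac{9391760}{b{\left(z{\left(41,2 \right)},1 \left(-9\right) \left(\left(-3\right) \left(-1\right)\right) \right)}} = - \frac{9391760}{-1073 - 50 - 1 \left(-9\right) \left(\left(-3\right) \left(-1\right)\right)} = - \frac{9391760}{-1073 - 50 - \left(-9\right) 3} = - \frac{9391760}{-1073 - 50 - -27} = - \frac{9391760}{-1073 - 50 + 27} = - \frac{9391760}{-1096} = \left(-9391760\right) \left(- \frac{1}{1096}\right) = \frac{1173970}{137}$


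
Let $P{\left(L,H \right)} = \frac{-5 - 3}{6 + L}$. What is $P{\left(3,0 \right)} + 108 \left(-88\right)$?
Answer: $- \frac{85544}{9} \approx -9504.9$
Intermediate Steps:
$P{\left(L,H \right)} = - \frac{8}{6 + L}$
$P{\left(3,0 \right)} + 108 \left(-88\right) = - \frac{8}{6 + 3} + 108 \left(-88\right) = - \frac{8}{9} - 9504 = - \frac{85544}{9}$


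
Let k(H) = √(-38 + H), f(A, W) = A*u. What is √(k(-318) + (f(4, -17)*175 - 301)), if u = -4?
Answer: √(-3101 + 2*I*√89) ≈ 0.1694 + 55.687*I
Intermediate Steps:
f(A, W) = -4*A (f(A, W) = A*(-4) = -4*A)
√(k(-318) + (f(4, -17)*175 - 301)) = √(√(-38 - 318) + (-4*4*175 - 301)) = √(√(-356) + (-16*175 - 301)) = √(2*I*√89 + (-2800 - 301)) = √(2*I*√89 - 3101) = √(-3101 + 2*I*√89)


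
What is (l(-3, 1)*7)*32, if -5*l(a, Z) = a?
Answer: 672/5 ≈ 134.40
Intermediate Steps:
l(a, Z) = -a/5
(l(-3, 1)*7)*32 = (-⅕*(-3)*7)*32 = ((⅗)*7)*32 = (21/5)*32 = 672/5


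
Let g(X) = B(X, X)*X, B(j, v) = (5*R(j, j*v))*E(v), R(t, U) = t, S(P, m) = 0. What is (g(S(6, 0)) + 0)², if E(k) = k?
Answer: 0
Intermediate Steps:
B(j, v) = 5*j*v (B(j, v) = (5*j)*v = 5*j*v)
g(X) = 5*X³ (g(X) = (5*X*X)*X = (5*X²)*X = 5*X³)
(g(S(6, 0)) + 0)² = (5*0³ + 0)² = (5*0 + 0)² = (0 + 0)² = 0² = 0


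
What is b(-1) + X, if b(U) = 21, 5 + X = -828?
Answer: -812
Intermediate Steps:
X = -833 (X = -5 - 828 = -833)
b(-1) + X = 21 - 833 = -812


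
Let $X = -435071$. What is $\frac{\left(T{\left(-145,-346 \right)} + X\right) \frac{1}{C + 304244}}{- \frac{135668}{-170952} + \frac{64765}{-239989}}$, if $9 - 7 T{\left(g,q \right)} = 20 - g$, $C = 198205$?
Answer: $- \frac{612513656530646}{370457247665099} \approx -1.6534$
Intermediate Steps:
$T{\left(g,q \right)} = - \frac{11}{7} + \frac{g}{7}$ ($T{\left(g,q \right)} = \frac{9}{7} - \frac{20 - g}{7} = \frac{9}{7} + \left(- \frac{20}{7} + \frac{g}{7}\right) = - \frac{11}{7} + \frac{g}{7}$)
$\frac{\left(T{\left(-145,-346 \right)} + X\right) \frac{1}{C + 304244}}{- \frac{135668}{-170952} + \frac{64765}{-239989}} = \frac{\left(\left(- \frac{11}{7} + \frac{1}{7} \left(-145\right)\right) - 435071\right) \frac{1}{198205 + 304244}}{- \frac{135668}{-170952} + \frac{64765}{-239989}} = \frac{\left(\left(- \frac{11}{7} - \frac{145}{7}\right) - 435071\right) \frac{1}{502449}}{\left(-135668\right) \left(- \frac{1}{170952}\right) + 64765 \left(- \frac{1}{239989}\right)} = \frac{\left(- \frac{156}{7} - 435071\right) \frac{1}{502449}}{\frac{33917}{42738} - \frac{64765}{239989}} = \frac{\left(- \frac{3045653}{7}\right) \frac{1}{502449}}{\frac{315987079}{603332346}} = \left(- \frac{3045653}{3517143}\right) \frac{603332346}{315987079} = - \frac{612513656530646}{370457247665099}$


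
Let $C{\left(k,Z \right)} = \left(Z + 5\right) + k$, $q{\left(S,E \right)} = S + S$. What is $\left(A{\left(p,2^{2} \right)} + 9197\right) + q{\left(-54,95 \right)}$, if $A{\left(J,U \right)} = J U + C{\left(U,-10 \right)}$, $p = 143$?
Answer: $9660$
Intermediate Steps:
$q{\left(S,E \right)} = 2 S$
$C{\left(k,Z \right)} = 5 + Z + k$ ($C{\left(k,Z \right)} = \left(5 + Z\right) + k = 5 + Z + k$)
$A{\left(J,U \right)} = -5 + U + J U$ ($A{\left(J,U \right)} = J U + \left(5 - 10 + U\right) = J U + \left(-5 + U\right) = -5 + U + J U$)
$\left(A{\left(p,2^{2} \right)} + 9197\right) + q{\left(-54,95 \right)} = \left(\left(-5 + 2^{2} + 143 \cdot 2^{2}\right) + 9197\right) + 2 \left(-54\right) = \left(\left(-5 + 4 + 143 \cdot 4\right) + 9197\right) - 108 = \left(\left(-5 + 4 + 572\right) + 9197\right) - 108 = \left(571 + 9197\right) - 108 = 9768 - 108 = 9660$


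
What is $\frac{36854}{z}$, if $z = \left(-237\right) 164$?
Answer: $- \frac{18427}{19434} \approx -0.94818$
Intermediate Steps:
$z = -38868$
$\frac{36854}{z} = \frac{36854}{-38868} = 36854 \left(- \frac{1}{38868}\right) = - \frac{18427}{19434}$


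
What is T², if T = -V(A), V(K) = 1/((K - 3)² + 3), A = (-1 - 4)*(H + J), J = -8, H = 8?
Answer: 1/144 ≈ 0.0069444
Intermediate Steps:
A = 0 (A = (-1 - 4)*(8 - 8) = -5*0 = 0)
V(K) = 1/(3 + (-3 + K)²) (V(K) = 1/((-3 + K)² + 3) = 1/(3 + (-3 + K)²))
T = -1/12 (T = -1/(3 + (-3 + 0)²) = -1/(3 + (-3)²) = -1/(3 + 9) = -1/12 ≈ -0.083333)
T² = (-1/12)² = 1/144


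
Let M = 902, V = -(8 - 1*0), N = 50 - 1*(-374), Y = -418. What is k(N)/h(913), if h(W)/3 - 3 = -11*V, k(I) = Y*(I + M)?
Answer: -14212/7 ≈ -2030.3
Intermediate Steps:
N = 424 (N = 50 + 374 = 424)
V = -8 (V = -(8 + 0) = -1*8 = -8)
k(I) = -377036 - 418*I (k(I) = -418*(I + 902) = -418*(902 + I) = -377036 - 418*I)
h(W) = 273 (h(W) = 9 + 3*(-11*(-8)) = 9 + 3*88 = 9 + 264 = 273)
k(N)/h(913) = (-377036 - 418*424)/273 = (-377036 - 177232)*(1/273) = -554268*1/273 = -14212/7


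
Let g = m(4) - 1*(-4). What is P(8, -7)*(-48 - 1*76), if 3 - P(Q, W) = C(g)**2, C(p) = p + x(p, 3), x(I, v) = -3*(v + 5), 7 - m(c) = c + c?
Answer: 54312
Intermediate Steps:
m(c) = 7 - 2*c (m(c) = 7 - (c + c) = 7 - 2*c)
x(I, v) = -15 - 3*v (x(I, v) = -3*(5 + v) = -15 - 3*v)
g = 3 (g = (7 - 2*4) - 1*(-4) = (7 - 8) + 4 = -1 + 4 = 3)
C(p) = -24 + p (C(p) = p + (-15 - 3*3) = p + (-15 - 9) = p - 24 = -24 + p)
P(Q, W) = -438 (P(Q, W) = 3 - (-24 + 3)**2 = 3 - 1*(-21)**2 = 3 - 1*441 = 3 - 441 = -438)
P(8, -7)*(-48 - 1*76) = -438*(-48 - 1*76) = -438*(-48 - 76) = -438*(-124) = 54312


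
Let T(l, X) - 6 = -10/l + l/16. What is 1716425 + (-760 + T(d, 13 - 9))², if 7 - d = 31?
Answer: 329266921/144 ≈ 2.2866e+6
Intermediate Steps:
d = -24 (d = 7 - 1*31 = 7 - 31 = -24)
T(l, X) = 6 - 10/l + l/16 (T(l, X) = 6 + (-10/l + l/16) = 6 - 10/l + l/16)
1716425 + (-760 + T(d, 13 - 9))² = 1716425 + (-760 + (6 - 10/(-24) + (1/16)*(-24)))² = 1716425 + (-760 + (6 - 10*(-1/24) - 3/2))² = 1716425 + (-760 + (6 + 5/12 - 3/2))² = 1716425 + (-760 + 59/12)² = 1716425 + (-9061/12)² = 1716425 + 82101721/144 = 329266921/144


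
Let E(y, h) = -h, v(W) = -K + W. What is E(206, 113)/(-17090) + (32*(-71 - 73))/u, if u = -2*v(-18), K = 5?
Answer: -39372761/393070 ≈ -100.17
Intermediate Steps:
v(W) = -5 + W (v(W) = -1*5 + W = -5 + W)
u = 46 (u = -2*(-5 - 18) = -2*(-23) = 46)
E(206, 113)/(-17090) + (32*(-71 - 73))/u = -1*113/(-17090) + (32*(-71 - 73))/46 = -113*(-1/17090) + (32*(-144))*(1/46) = 113/17090 - 4608*1/46 = 113/17090 - 2304/23 = -39372761/393070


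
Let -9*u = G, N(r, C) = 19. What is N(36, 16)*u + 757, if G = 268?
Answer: 1721/9 ≈ 191.22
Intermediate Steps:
u = -268/9 (u = -1/9*268 = -268/9 ≈ -29.778)
N(36, 16)*u + 757 = 19*(-268/9) + 757 = -5092/9 + 757 = 1721/9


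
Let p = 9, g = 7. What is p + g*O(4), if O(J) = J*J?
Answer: 121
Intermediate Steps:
O(J) = J²
p + g*O(4) = 9 + 7*4² = 9 + 7*16 = 9 + 112 = 121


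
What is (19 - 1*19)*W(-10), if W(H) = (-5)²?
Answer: 0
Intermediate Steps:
W(H) = 25
(19 - 1*19)*W(-10) = (19 - 1*19)*25 = (19 - 19)*25 = 0*25 = 0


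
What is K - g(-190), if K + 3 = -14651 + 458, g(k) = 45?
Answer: -14241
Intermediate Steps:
K = -14196 (K = -3 + (-14651 + 458) = -3 - 14193 = -14196)
K - g(-190) = -14196 - 1*45 = -14196 - 45 = -14241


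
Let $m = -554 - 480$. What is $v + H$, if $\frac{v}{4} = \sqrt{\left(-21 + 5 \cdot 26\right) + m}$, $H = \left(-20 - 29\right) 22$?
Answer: $-1078 + 20 i \sqrt{37} \approx -1078.0 + 121.66 i$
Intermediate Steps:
$m = -1034$ ($m = -554 - 480 = -1034$)
$H = -1078$ ($H = \left(-49\right) 22 = -1078$)
$v = 20 i \sqrt{37}$ ($v = 4 \sqrt{\left(-21 + 5 \cdot 26\right) - 1034} = 4 \sqrt{\left(-21 + 130\right) - 1034} = 4 \sqrt{109 - 1034} = 4 \sqrt{-925} = 4 \cdot 5 i \sqrt{37} = 20 i \sqrt{37} \approx 121.66 i$)
$v + H = 20 i \sqrt{37} - 1078 = -1078 + 20 i \sqrt{37}$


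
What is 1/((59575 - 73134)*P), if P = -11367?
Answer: 1/154125153 ≈ 6.4882e-9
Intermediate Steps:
1/((59575 - 73134)*P) = 1/((59575 - 73134)*(-11367)) = -1/11367/(-13559) = -1/13559*(-1/11367) = 1/154125153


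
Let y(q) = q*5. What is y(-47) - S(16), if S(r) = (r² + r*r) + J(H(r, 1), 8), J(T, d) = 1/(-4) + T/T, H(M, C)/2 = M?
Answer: -2991/4 ≈ -747.75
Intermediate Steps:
H(M, C) = 2*M
J(T, d) = ¾ (J(T, d) = 1*(-¼) + 1 = -¼ + 1 = ¾)
y(q) = 5*q
S(r) = ¾ + 2*r² (S(r) = (r² + r*r) + ¾ = (r² + r²) + ¾ = 2*r² + ¾ = ¾ + 2*r²)
y(-47) - S(16) = 5*(-47) - (¾ + 2*16²) = -235 - (¾ + 2*256) = -235 - (¾ + 512) = -235 - 1*2051/4 = -235 - 2051/4 = -2991/4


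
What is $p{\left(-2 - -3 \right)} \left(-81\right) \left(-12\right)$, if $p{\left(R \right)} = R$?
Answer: $972$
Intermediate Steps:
$p{\left(-2 - -3 \right)} \left(-81\right) \left(-12\right) = \left(-2 - -3\right) \left(-81\right) \left(-12\right) = \left(-2 + 3\right) \left(-81\right) \left(-12\right) = 1 \left(-81\right) \left(-12\right) = \left(-81\right) \left(-12\right) = 972$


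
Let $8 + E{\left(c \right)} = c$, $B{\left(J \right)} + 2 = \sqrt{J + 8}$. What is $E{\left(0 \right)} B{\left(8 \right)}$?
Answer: $-16$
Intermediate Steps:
$B{\left(J \right)} = -2 + \sqrt{8 + J}$ ($B{\left(J \right)} = -2 + \sqrt{J + 8} = -2 + \sqrt{8 + J}$)
$E{\left(c \right)} = -8 + c$
$E{\left(0 \right)} B{\left(8 \right)} = \left(-8 + 0\right) \left(-2 + \sqrt{8 + 8}\right) = - 8 \left(-2 + \sqrt{16}\right) = - 8 \left(-2 + 4\right) = \left(-8\right) 2 = -16$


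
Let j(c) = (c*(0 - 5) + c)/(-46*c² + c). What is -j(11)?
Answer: -4/505 ≈ -0.0079208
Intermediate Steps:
j(c) = -4*c/(c - 46*c²) (j(c) = (c*(-5) + c)/(c - 46*c²) = (-5*c + c)/(c - 46*c²) = (-4*c)/(c - 46*c²) = -4*c/(c - 46*c²))
-j(11) = -4/(-1 + 46*11) = -4/(-1 + 506) = -4/505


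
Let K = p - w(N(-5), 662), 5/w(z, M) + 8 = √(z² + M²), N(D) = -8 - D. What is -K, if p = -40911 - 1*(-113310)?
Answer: -31724445371/438189 + 5*√438253/438189 ≈ -72399.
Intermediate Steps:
w(z, M) = 5/(-8 + √(M² + z²)) (w(z, M) = 5/(-8 + √(z² + M²)) = 5/(-8 + √(M² + z²)))
p = 72399 (p = -40911 + 113310 = 72399)
K = 72399 - 5/(-8 + √438253) (K = 72399 - 5/(-8 + √(662² + (-8 - 1*(-5))²)) = 72399 - 5/(-8 + √(438244 + (-8 + 5)²)) = 72399 - 5/(-8 + √(438244 + (-3)²)) = 72399 - 5/(-8 + √(438244 + 9)) = 72399 - 5/(-8 + √438253) ≈ 72399.)
-K = -(31724445371/438189 - 5*√438253/438189) = -31724445371/438189 + 5*√438253/438189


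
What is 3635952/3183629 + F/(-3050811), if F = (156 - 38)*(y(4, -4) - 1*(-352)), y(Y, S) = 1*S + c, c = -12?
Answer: 3655459278160/3237550124373 ≈ 1.1291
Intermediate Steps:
y(Y, S) = -12 + S (y(Y, S) = 1*S - 12 = S - 12 = -12 + S)
F = 39648 (F = (156 - 38)*((-12 - 4) - 1*(-352)) = 118*(-16 + 352) = 118*336 = 39648)
3635952/3183629 + F/(-3050811) = 3635952/3183629 + 39648/(-3050811) = 3635952*(1/3183629) + 39648*(-1/3050811) = 3635952/3183629 - 13216/1016937 = 3655459278160/3237550124373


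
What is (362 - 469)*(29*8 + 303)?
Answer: -57245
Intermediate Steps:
(362 - 469)*(29*8 + 303) = -107*(232 + 303) = -107*535 = -57245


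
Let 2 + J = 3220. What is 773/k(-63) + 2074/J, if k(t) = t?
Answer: -1178426/101367 ≈ -11.625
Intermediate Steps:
J = 3218 (J = -2 + 3220 = 3218)
773/k(-63) + 2074/J = 773/(-63) + 2074/3218 = 773*(-1/63) + 2074*(1/3218) = -773/63 + 1037/1609 = -1178426/101367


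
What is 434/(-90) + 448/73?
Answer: 4319/3285 ≈ 1.3148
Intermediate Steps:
434/(-90) + 448/73 = 434*(-1/90) + 448*(1/73) = -217/45 + 448/73 = 4319/3285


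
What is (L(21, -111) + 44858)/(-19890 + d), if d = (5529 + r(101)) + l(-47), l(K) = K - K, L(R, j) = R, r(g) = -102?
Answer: -44879/14463 ≈ -3.1030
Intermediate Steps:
l(K) = 0
d = 5427 (d = (5529 - 102) + 0 = 5427 + 0 = 5427)
(L(21, -111) + 44858)/(-19890 + d) = (21 + 44858)/(-19890 + 5427) = 44879/(-14463) = 44879*(-1/14463) = -44879/14463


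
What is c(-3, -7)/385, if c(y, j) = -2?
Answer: -2/385 ≈ -0.0051948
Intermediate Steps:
c(-3, -7)/385 = -2/385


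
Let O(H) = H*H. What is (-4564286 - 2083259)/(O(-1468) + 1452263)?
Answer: -6647545/3607287 ≈ -1.8428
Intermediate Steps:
O(H) = H²
(-4564286 - 2083259)/(O(-1468) + 1452263) = (-4564286 - 2083259)/((-1468)² + 1452263) = -6647545/(2155024 + 1452263) = -6647545/3607287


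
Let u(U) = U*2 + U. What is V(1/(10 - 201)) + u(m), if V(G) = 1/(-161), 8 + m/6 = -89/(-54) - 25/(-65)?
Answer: -674468/6279 ≈ -107.42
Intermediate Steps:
m = -4189/117 (m = -48 + 6*(-89/(-54) - 25/(-65)) = -48 + 6*(-89*(-1/54) - 25*(-1/65)) = -48 + 6*(89/54 + 5/13) = -48 + 6*(1427/702) = -48 + 1427/117 = -4189/117 ≈ -35.803)
V(G) = -1/161
u(U) = 3*U (u(U) = 2*U + U = 3*U)
V(1/(10 - 201)) + u(m) = -1/161 + 3*(-4189/117) = -1/161 - 4189/39 = -674468/6279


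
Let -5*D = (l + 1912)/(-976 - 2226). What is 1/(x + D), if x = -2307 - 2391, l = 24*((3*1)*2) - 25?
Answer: -16010/75212949 ≈ -0.00021286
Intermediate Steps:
l = 119 (l = 24*(3*2) - 25 = 24*6 - 25 = 144 - 25 = 119)
x = -4698
D = 2031/16010 (D = -(119 + 1912)/(5*(-976 - 2226)) = -2031/(5*(-3202)) = -2031*(-1)/(5*3202) = -⅕*(-2031/3202) = 2031/16010 ≈ 0.12686)
1/(x + D) = 1/(-4698 + 2031/16010) = 1/(-75212949/16010) = -16010/75212949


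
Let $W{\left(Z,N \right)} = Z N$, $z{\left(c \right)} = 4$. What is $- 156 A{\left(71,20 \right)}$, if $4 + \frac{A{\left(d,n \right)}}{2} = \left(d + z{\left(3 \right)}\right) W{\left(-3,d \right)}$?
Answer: $4985448$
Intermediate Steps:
$W{\left(Z,N \right)} = N Z$
$A{\left(d,n \right)} = -8 - 6 d \left(4 + d\right)$ ($A{\left(d,n \right)} = -8 + 2 \left(d + 4\right) d \left(-3\right) = -8 + 2 \left(4 + d\right) \left(- 3 d\right) = -8 + 2 \left(- 3 d \left(4 + d\right)\right) = -8 - 6 d \left(4 + d\right)$)
$- 156 A{\left(71,20 \right)} = - 156 \left(-8 - 1704 - 6 \cdot 71^{2}\right) = - 156 \left(-8 - 1704 - 30246\right) = \left(-156\right) \left(-31958\right) = 4985448$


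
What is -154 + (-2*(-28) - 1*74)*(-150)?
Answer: 2546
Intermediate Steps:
-154 + (-2*(-28) - 1*74)*(-150) = -154 + (56 - 74)*(-150) = -154 - 18*(-150) = -154 + 2700 = 2546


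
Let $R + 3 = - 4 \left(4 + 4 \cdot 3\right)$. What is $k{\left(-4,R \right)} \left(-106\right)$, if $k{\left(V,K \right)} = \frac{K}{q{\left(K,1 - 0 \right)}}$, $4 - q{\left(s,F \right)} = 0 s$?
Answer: $\frac{3551}{2} \approx 1775.5$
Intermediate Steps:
$q{\left(s,F \right)} = 4$ ($q{\left(s,F \right)} = 4 - 0 s = 4 - 0 = 4 + 0 = 4$)
$R = -67$ ($R = -3 - 4 \left(4 + 4 \cdot 3\right) = -3 - 4 \left(4 + 12\right) = -3 - 64 = -67$)
$k{\left(V,K \right)} = \frac{K}{4}$
$k{\left(-4,R \right)} \left(-106\right) = \frac{1}{4} \left(-67\right) \left(-106\right) = \left(- \frac{67}{4}\right) \left(-106\right) = \frac{3551}{2}$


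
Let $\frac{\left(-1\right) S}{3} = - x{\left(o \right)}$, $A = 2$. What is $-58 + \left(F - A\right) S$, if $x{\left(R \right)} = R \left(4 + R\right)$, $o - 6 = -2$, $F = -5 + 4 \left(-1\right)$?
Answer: $-1114$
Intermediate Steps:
$F = -9$ ($F = -5 - 4 = -9$)
$o = 4$ ($o = 6 - 2 = 4$)
$S = 96$ ($S = - 3 \left(- 4 \left(4 + 4\right)\right) = - 3 \left(- 4 \cdot 8\right) = - 3 \left(\left(-1\right) 32\right) = \left(-3\right) \left(-32\right) = 96$)
$-58 + \left(F - A\right) S = -58 + \left(-9 - 2\right) 96 = -58 - 1056 = -1114$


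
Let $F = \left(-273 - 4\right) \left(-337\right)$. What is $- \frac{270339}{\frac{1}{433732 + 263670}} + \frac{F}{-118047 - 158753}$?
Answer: $- \frac{52186476728243749}{276800} \approx -1.8854 \cdot 10^{11}$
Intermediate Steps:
$F = 93349$ ($F = \left(-277\right) \left(-337\right) = 93349$)
$- \frac{270339}{\frac{1}{433732 + 263670}} + \frac{F}{-118047 - 158753} = - \frac{270339}{\frac{1}{433732 + 263670}} + \frac{93349}{-118047 - 158753} = - \frac{270339}{\frac{1}{697402}} + \frac{93349}{-118047 - 158753} = - 270339 \frac{1}{\frac{1}{697402}} + \frac{93349}{-276800} = \left(-270339\right) 697402 + 93349 \left(- \frac{1}{276800}\right) = -188534959278 - \frac{93349}{276800} = - \frac{52186476728243749}{276800}$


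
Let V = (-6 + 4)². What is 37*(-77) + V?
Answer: -2845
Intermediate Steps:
V = 4 (V = (-2)² = 4)
37*(-77) + V = 37*(-77) + 4 = -2849 + 4 = -2845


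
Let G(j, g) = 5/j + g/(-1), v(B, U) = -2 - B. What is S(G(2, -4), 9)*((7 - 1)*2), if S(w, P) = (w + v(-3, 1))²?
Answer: 675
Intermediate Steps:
G(j, g) = -g + 5/j (G(j, g) = 5/j + g*(-1) = 5/j - g = -g + 5/j)
S(w, P) = (1 + w)² (S(w, P) = (w + (-2 - 1*(-3)))² = (w + (-2 + 3))² = (w + 1)² = (1 + w)²)
S(G(2, -4), 9)*((7 - 1)*2) = (1 + (-1*(-4) + 5/2))²*((7 - 1)*2) = (1 + (4 + 5*(½)))²*(6*2) = (1 + (4 + 5/2))²*12 = (1 + 13/2)²*12 = (15/2)²*12 = (225/4)*12 = 675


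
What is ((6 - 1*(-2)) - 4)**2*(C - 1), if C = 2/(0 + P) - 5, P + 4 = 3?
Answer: -128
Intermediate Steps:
P = -1 (P = -4 + 3 = -1)
C = -7 (C = 2/(0 - 1) - 5 = 2/(-1) - 5 = -1*2 - 5 = -2 - 5 = -7)
((6 - 1*(-2)) - 4)**2*(C - 1) = ((6 - 1*(-2)) - 4)**2*(-7 - 1) = ((6 + 2) - 4)**2*(-8) = (8 - 4)**2*(-8) = 4**2*(-8) = 16*(-8) = -128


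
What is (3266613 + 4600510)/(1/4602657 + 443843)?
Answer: 36209668745811/2042857090852 ≈ 17.725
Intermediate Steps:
(3266613 + 4600510)/(1/4602657 + 443843) = 7867123/(1/4602657 + 443843) = 7867123/(2042857090852/4602657) = 7867123*(4602657/2042857090852) = 36209668745811/2042857090852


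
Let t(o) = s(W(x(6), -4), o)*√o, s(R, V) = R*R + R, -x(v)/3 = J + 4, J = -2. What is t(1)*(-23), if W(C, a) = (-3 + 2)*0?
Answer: 0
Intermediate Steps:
x(v) = -6 (x(v) = -3*(-2 + 4) = -3*2 = -6)
W(C, a) = 0 (W(C, a) = -1*0 = 0)
s(R, V) = R + R² (s(R, V) = R² + R = R + R²)
t(o) = 0 (t(o) = (0*(1 + 0))*√o = (0*1)*√o = 0*√o = 0)
t(1)*(-23) = 0*(-23) = 0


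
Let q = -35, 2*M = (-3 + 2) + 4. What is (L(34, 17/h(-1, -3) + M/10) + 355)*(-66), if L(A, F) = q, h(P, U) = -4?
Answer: -21120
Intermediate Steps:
M = 3/2 (M = ((-3 + 2) + 4)/2 = (-1 + 4)/2 = (1/2)*3 = 3/2 ≈ 1.5000)
L(A, F) = -35
(L(34, 17/h(-1, -3) + M/10) + 355)*(-66) = (-35 + 355)*(-66) = 320*(-66) = -21120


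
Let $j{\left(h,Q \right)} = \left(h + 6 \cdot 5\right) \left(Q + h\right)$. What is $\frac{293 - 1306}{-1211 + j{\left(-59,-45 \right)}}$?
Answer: $- \frac{1013}{1805} \approx -0.56122$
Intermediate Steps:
$j{\left(h,Q \right)} = \left(30 + h\right) \left(Q + h\right)$ ($j{\left(h,Q \right)} = \left(h + 30\right) \left(Q + h\right) = \left(30 + h\right) \left(Q + h\right)$)
$\frac{293 - 1306}{-1211 + j{\left(-59,-45 \right)}} = \frac{293 - 1306}{-1211 + \left(\left(-59\right)^{2} + 30 \left(-45\right) + 30 \left(-59\right) - -2655\right)} = - \frac{1013}{-1211 + \left(3481 - 1350 - 1770 + 2655\right)} = - \frac{1013}{-1211 + 3016} = - \frac{1013}{1805}$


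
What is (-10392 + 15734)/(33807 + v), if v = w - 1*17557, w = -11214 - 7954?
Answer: -2671/1459 ≈ -1.8307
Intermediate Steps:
w = -19168
v = -36725 (v = -19168 - 1*17557 = -19168 - 17557 = -36725)
(-10392 + 15734)/(33807 + v) = (-10392 + 15734)/(33807 - 36725) = 5342/(-2918) = 5342*(-1/2918) = -2671/1459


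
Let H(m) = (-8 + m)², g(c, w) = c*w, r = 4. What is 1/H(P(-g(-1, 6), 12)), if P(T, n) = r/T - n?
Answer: 9/3364 ≈ 0.0026754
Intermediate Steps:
P(T, n) = -n + 4/T (P(T, n) = 4/T - n = -n + 4/T)
1/H(P(-g(-1, 6), 12)) = 1/((-8 + (-1*12 + 4/((-(-1)*6))))²) = 1/((-8 + (-12 + 4/((-1*(-6)))))²) = 1/((-8 + (-12 + 4/6))²) = 1/((-8 + (-12 + 4*(⅙)))²) = 1/((-8 + (-12 + ⅔))²) = 1/((-8 - 34/3)²) = 1/((-58/3)²) = 1/(3364/9) = 9/3364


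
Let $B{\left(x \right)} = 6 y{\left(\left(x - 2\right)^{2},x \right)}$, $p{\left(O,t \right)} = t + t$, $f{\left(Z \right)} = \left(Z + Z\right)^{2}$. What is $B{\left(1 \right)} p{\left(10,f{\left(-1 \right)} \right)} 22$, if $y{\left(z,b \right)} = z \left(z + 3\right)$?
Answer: $4224$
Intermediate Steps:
$f{\left(Z \right)} = 4 Z^{2}$ ($f{\left(Z \right)} = \left(2 Z\right)^{2} = 4 Z^{2}$)
$p{\left(O,t \right)} = 2 t$
$y{\left(z,b \right)} = z \left(3 + z\right)$
$B{\left(x \right)} = 6 \left(-2 + x\right)^{2} \left(3 + \left(-2 + x\right)^{2}\right)$ ($B{\left(x \right)} = 6 \left(x - 2\right)^{2} \left(3 + \left(x - 2\right)^{2}\right) = 6 \left(-2 + x\right)^{2} \left(3 + \left(-2 + x\right)^{2}\right)$)
$B{\left(1 \right)} p{\left(10,f{\left(-1 \right)} \right)} 22 = 6 \left(-2 + 1\right)^{2} \left(3 + \left(-2 + 1\right)^{2}\right) 2 \cdot 4 \left(-1\right)^{2} \cdot 22 = 6 \left(-1\right)^{2} \left(3 + \left(-1\right)^{2}\right) 2 \cdot 4 \cdot 1 \cdot 22 = 6 \cdot 1 \left(3 + 1\right) 2 \cdot 4 \cdot 22 = 6 \cdot 1 \cdot 4 \cdot 8 \cdot 22 = 24 \cdot 8 \cdot 22 = 192 \cdot 22 = 4224$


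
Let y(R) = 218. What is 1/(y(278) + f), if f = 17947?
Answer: 1/18165 ≈ 5.5051e-5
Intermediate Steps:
1/(y(278) + f) = 1/(218 + 17947) = 1/18165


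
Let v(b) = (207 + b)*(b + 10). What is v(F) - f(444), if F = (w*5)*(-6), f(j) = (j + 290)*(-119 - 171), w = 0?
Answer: 214930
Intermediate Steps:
f(j) = -84100 - 290*j (f(j) = (290 + j)*(-290) = -84100 - 290*j)
F = 0 (F = (0*5)*(-6) = 0*(-6) = 0)
v(b) = (10 + b)*(207 + b) (v(b) = (207 + b)*(10 + b) = (10 + b)*(207 + b))
v(F) - f(444) = (2070 + 0**2 + 217*0) - (-84100 - 290*444) = (2070 + 0 + 0) - (-84100 - 128760) = 2070 - 1*(-212860) = 2070 + 212860 = 214930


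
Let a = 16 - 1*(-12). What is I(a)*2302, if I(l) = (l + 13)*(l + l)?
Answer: 5285392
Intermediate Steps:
a = 28 (a = 16 + 12 = 28)
I(l) = 2*l*(13 + l) (I(l) = (13 + l)*(2*l) = 2*l*(13 + l))
I(a)*2302 = (2*28*(13 + 28))*2302 = (2*28*41)*2302 = 2296*2302 = 5285392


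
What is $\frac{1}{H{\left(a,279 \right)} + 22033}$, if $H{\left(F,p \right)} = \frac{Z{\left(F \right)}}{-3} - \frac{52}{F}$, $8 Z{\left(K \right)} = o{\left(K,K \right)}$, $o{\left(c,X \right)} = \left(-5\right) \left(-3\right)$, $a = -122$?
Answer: $\frac{488}{10752007} \approx 4.5387 \cdot 10^{-5}$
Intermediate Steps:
$o{\left(c,X \right)} = 15$
$Z{\left(K \right)} = \frac{15}{8}$ ($Z{\left(K \right)} = \frac{1}{8} \cdot 15 = \frac{15}{8}$)
$H{\left(F,p \right)} = - \frac{5}{8} - \frac{52}{F}$ ($H{\left(F,p \right)} = \frac{15}{8 \left(-3\right)} - \frac{52}{F} = \frac{15}{8} \left(- \frac{1}{3}\right) - \frac{52}{F} = - \frac{5}{8} - \frac{52}{F}$)
$\frac{1}{H{\left(a,279 \right)} + 22033} = \frac{1}{\left(- \frac{5}{8} - \frac{52}{-122}\right) + 22033} = \frac{1}{\left(- \frac{5}{8} - - \frac{26}{61}\right) + 22033} = \frac{1}{\left(- \frac{5}{8} + \frac{26}{61}\right) + 22033} = \frac{1}{- \frac{97}{488} + 22033} = \frac{1}{\frac{10752007}{488}} = \frac{488}{10752007}$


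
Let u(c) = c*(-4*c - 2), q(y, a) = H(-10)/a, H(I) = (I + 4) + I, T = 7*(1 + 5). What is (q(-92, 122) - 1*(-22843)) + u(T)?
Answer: 957875/61 ≈ 15703.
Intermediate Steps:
T = 42 (T = 7*6 = 42)
H(I) = 4 + 2*I (H(I) = (4 + I) + I = 4 + 2*I)
q(y, a) = -16/a (q(y, a) = (4 + 2*(-10))/a = (4 - 20)/a = -16/a)
u(c) = c*(-2 - 4*c)
(q(-92, 122) - 1*(-22843)) + u(T) = (-16/122 - 1*(-22843)) - 2*42*(1 + 2*42) = (-16*1/122 + 22843) - 2*42*(1 + 84) = (-8/61 + 22843) - 2*42*85 = 1393415/61 - 7140 = 957875/61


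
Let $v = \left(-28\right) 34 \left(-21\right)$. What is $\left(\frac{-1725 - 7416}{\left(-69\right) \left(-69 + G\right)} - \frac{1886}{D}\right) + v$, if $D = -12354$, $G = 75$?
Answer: $\frac{1895628005}{94714} \approx 20014.0$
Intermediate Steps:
$v = 19992$ ($v = \left(-952\right) \left(-21\right) = 19992$)
$\left(\frac{-1725 - 7416}{\left(-69\right) \left(-69 + G\right)} - \frac{1886}{D}\right) + v = \left(\frac{-1725 - 7416}{\left(-69\right) \left(-69 + 75\right)} - \frac{1886}{-12354}\right) + 19992 = \left(\frac{-1725 - 7416}{\left(-69\right) 6} - - \frac{943}{6177}\right) + 19992 = \left(- \frac{9141}{-414} + \frac{943}{6177}\right) + 19992 = \left(\left(-9141\right) \left(- \frac{1}{414}\right) + \frac{943}{6177}\right) + 19992 = \left(\frac{3047}{138} + \frac{943}{6177}\right) + 19992 = \frac{2105717}{94714} + 19992 = \frac{1895628005}{94714}$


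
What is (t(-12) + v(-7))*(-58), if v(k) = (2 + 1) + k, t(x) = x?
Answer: 928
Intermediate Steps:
v(k) = 3 + k
(t(-12) + v(-7))*(-58) = (-12 + (3 - 7))*(-58) = (-12 - 4)*(-58) = -16*(-58) = 928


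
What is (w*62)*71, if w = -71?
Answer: -312542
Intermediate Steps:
(w*62)*71 = -71*62*71 = -4402*71 = -312542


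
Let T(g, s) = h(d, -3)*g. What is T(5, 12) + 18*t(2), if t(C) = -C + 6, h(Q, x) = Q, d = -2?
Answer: 62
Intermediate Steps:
t(C) = 6 - C
T(g, s) = -2*g
T(5, 12) + 18*t(2) = -2*5 + 18*(6 - 1*2) = -10 + 18*(6 - 2) = -10 + 18*4 = -10 + 72 = 62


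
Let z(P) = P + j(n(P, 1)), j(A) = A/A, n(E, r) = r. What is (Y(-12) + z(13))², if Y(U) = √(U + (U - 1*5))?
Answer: (14 + I*√29)² ≈ 167.0 + 150.78*I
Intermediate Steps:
j(A) = 1
z(P) = 1 + P (z(P) = P + 1 = 1 + P)
Y(U) = √(-5 + 2*U) (Y(U) = √(U + (U - 5)) = √(U + (-5 + U)) = √(-5 + 2*U))
(Y(-12) + z(13))² = (√(-5 + 2*(-12)) + (1 + 13))² = (√(-5 - 24) + 14)² = (√(-29) + 14)² = (I*√29 + 14)² = (14 + I*√29)²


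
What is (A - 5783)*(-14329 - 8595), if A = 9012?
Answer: -74021596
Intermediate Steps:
(A - 5783)*(-14329 - 8595) = (9012 - 5783)*(-14329 - 8595) = 3229*(-22924) = -74021596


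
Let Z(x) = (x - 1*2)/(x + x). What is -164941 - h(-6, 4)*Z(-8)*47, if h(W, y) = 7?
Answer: -1321173/8 ≈ -1.6515e+5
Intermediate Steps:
Z(x) = (-2 + x)/(2*x) (Z(x) = (x - 2)/((2*x)) = (-2 + x)*(1/(2*x)) = (-2 + x)/(2*x))
-164941 - h(-6, 4)*Z(-8)*47 = -164941 - 7*((1/2)*(-2 - 8)/(-8))*47 = -164941 - 7*((1/2)*(-1/8)*(-10))*47 = -164941 - 7*(5/8)*47 = -164941 - 35*47/8 = -164941 - 1*1645/8 = -164941 - 1645/8 = -1321173/8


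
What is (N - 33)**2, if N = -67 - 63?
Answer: 26569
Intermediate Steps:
N = -130
(N - 33)**2 = (-130 - 33)**2 = (-163)**2 = 26569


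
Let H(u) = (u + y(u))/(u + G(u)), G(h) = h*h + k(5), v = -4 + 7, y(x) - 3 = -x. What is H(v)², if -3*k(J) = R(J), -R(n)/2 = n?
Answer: 81/2116 ≈ 0.038280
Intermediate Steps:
y(x) = 3 - x
R(n) = -2*n
v = 3
k(J) = 2*J/3 (k(J) = -(-2)*J/3 = 2*J/3)
G(h) = 10/3 + h² (G(h) = h*h + (⅔)*5 = h² + 10/3 = 10/3 + h²)
H(u) = 3/(10/3 + u + u²) (H(u) = (u + (3 - u))/(u + (10/3 + u²)) = 3/(10/3 + u + u²))
H(v)² = (9/(10 + 3*3 + 3*3²))² = (9/(10 + 9 + 3*9))² = (9/(10 + 9 + 27))² = (9/46)² = 81/2116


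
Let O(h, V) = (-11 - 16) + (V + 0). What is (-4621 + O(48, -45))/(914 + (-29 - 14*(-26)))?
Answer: -4693/1249 ≈ -3.7574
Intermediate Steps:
O(h, V) = -27 + V
(-4621 + O(48, -45))/(914 + (-29 - 14*(-26))) = (-4621 + (-27 - 45))/(914 + (-29 - 14*(-26))) = (-4621 - 72)/(914 + (-29 + 364)) = -4693/(914 + 335) = -4693/1249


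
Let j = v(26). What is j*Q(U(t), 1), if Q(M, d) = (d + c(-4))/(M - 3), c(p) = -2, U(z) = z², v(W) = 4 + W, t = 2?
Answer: -30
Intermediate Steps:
j = 30 (j = 4 + 26 = 30)
Q(M, d) = (-2 + d)/(-3 + M) (Q(M, d) = (d - 2)/(M - 3) = (-2 + d)/(-3 + M))
j*Q(U(t), 1) = 30*((-2 + 1)/(-3 + 2²)) = 30*(-1/(-3 + 4)) = 30*(-1/1) = 30*(1*(-1)) = 30*(-1) = -30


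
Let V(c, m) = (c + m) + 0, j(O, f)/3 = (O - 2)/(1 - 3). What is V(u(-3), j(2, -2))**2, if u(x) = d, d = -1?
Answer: 1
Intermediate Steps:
j(O, f) = 3 - 3*O/2 (j(O, f) = 3*((O - 2)/(1 - 3)) = 3*((-2 + O)/(-2)) = 3*((-2 + O)*(-1/2)) = 3*(1 - O/2) = 3 - 3*O/2)
u(x) = -1
V(c, m) = c + m
V(u(-3), j(2, -2))**2 = (-1 + (3 - 3/2*2))**2 = (-1 + (3 - 3))**2 = (-1 + 0)**2 = (-1)**2 = 1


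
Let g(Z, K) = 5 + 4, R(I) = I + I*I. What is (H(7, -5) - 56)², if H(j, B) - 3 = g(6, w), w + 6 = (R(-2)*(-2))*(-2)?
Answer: 1936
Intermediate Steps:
R(I) = I + I²
w = 2 (w = -6 + (-2*(1 - 2)*(-2))*(-2) = -6 + (-2*(-1)*(-2))*(-2) = -6 + (2*(-2))*(-2) = -6 - 4*(-2) = -6 + 8 = 2)
g(Z, K) = 9
H(j, B) = 12 (H(j, B) = 3 + 9 = 12)
(H(7, -5) - 56)² = (12 - 56)² = (-44)² = 1936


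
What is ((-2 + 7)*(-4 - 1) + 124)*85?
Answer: 8415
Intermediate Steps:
((-2 + 7)*(-4 - 1) + 124)*85 = (5*(-5) + 124)*85 = (-25 + 124)*85 = 99*85 = 8415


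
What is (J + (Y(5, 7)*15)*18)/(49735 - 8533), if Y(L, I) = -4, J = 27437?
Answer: 26357/41202 ≈ 0.63970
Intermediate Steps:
(J + (Y(5, 7)*15)*18)/(49735 - 8533) = (27437 - 4*15*18)/(49735 - 8533) = (27437 - 60*18)/41202 = (27437 - 1080)*(1/41202) = 26357*(1/41202) = 26357/41202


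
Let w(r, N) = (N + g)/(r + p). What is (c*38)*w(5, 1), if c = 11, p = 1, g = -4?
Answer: -209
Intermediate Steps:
w(r, N) = (-4 + N)/(1 + r) (w(r, N) = (N - 4)/(r + 1) = (-4 + N)/(1 + r))
(c*38)*w(5, 1) = (11*38)*((-4 + 1)/(1 + 5)) = 418*(-3/6) = 418*((⅙)*(-3)) = 418*(-½) = -209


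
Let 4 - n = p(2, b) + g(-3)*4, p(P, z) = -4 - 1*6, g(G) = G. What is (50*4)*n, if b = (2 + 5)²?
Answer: 5200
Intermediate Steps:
b = 49 (b = 7² = 49)
p(P, z) = -10 (p(P, z) = -4 - 6 = -10)
n = 26 (n = 4 - (-10 - 3*4) = 4 - (-10 - 12) = 4 - 1*(-22) = 4 + 22 = 26)
(50*4)*n = (50*4)*26 = 200*26 = 5200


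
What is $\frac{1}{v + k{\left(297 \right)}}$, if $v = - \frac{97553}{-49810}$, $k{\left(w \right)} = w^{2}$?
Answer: $\frac{49810}{4393787843} \approx 1.1336 \cdot 10^{-5}$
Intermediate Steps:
$v = \frac{97553}{49810}$ ($v = \left(-97553\right) \left(- \frac{1}{49810}\right) = \frac{97553}{49810} \approx 1.9585$)
$\frac{1}{v + k{\left(297 \right)}} = \frac{1}{\frac{97553}{49810} + 297^{2}} = \frac{1}{\frac{97553}{49810} + 88209} = \frac{1}{\frac{4393787843}{49810}} = \frac{49810}{4393787843}$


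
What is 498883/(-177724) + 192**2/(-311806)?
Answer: -81053165117/27707704772 ≈ -2.9253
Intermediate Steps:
498883/(-177724) + 192**2/(-311806) = 498883*(-1/177724) + 36864*(-1/311806) = -498883/177724 - 18432/155903 = -81053165117/27707704772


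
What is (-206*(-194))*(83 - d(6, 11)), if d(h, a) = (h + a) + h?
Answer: 2397840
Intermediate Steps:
d(h, a) = a + 2*h (d(h, a) = (a + h) + h = a + 2*h)
(-206*(-194))*(83 - d(6, 11)) = (-206*(-194))*(83 - (11 + 2*6)) = 39964*(83 - (11 + 12)) = 39964*(83 - 1*23) = 39964*(83 - 23) = 39964*60 = 2397840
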